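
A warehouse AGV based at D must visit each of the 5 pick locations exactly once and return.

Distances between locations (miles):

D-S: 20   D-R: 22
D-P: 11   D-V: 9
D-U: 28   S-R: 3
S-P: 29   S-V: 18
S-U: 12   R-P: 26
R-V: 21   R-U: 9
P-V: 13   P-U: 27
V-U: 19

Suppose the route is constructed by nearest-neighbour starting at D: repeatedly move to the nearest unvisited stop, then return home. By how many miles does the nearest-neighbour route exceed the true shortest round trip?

16 miles longer than the optimal tour.

From D: V=9, P=11, S=20, R=22, U=28 → choose V (9).
From V: P=13, S=18, U=19, R=21 → choose P (13).
From P: R=26, U=27, S=29 → choose R (26).
From R: S=3, U=9 → choose S (3).
From S: U=12 → choose U (12).
NN route D → V → P → R → S → U → D costs 91.
Optimal: D → S → R → U → V → P → D costs 75 (by enumerating all 60 distinct tours).
Excess = 91 − 75 = 16.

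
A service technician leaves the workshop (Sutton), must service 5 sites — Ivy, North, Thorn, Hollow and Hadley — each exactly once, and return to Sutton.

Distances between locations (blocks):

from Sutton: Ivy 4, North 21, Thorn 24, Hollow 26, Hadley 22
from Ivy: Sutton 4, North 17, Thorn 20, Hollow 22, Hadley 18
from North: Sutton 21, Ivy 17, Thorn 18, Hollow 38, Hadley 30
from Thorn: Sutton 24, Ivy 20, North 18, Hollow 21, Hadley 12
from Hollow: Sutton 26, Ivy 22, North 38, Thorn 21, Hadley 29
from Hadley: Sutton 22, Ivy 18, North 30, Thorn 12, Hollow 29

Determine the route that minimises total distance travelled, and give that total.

Minimum total distance: 106 blocks.

There are 60 distinct closed tours to check (reversals are equivalent).
Sutton→Ivy→North→Thorn→Hollow→Hadley→Sutton: 4+17+18+21+29+22 = 111
Sutton→Ivy→North→Thorn→Hadley→Hollow→Sutton: 4+17+18+12+29+26 = 106
Sutton→Ivy→North→Hollow→Thorn→Hadley→Sutton: 4+17+38+21+12+22 = 114
Sutton→Ivy→North→Hollow→Hadley→Thorn→Sutton: 4+17+38+29+12+24 = 124
Sutton→Ivy→North→Hadley→Thorn→Hollow→Sutton: 4+17+30+12+21+26 = 110
Sutton→Ivy→North→Hadley→Hollow→Thorn→Sutton: 4+17+30+29+21+24 = 125
Sutton→Ivy→Thorn→North→Hollow→Hadley→Sutton: 4+20+18+38+29+22 = 131
Sutton→Ivy→Thorn→North→Hadley→Hollow→Sutton: 4+20+18+30+29+26 = 127
Sutton→Ivy→Thorn→Hollow→North→Hadley→Sutton: 4+20+21+38+30+22 = 135
Sutton→Ivy→Thorn→Hollow→Hadley→North→Sutton: 4+20+21+29+30+21 = 125
Sutton→Ivy→Thorn→Hadley→North→Hollow→Sutton: 4+20+12+30+38+26 = 130
Sutton→Ivy→Thorn→Hadley→Hollow→North→Sutton: 4+20+12+29+38+21 = 124
Sutton→Ivy→Hollow→North→Thorn→Hadley→Sutton: 4+22+38+18+12+22 = 116
Sutton→Ivy→Hollow→North→Hadley→Thorn→Sutton: 4+22+38+30+12+24 = 130
… (46 more)
The minimum is 106.
One optimal route: Sutton → Ivy → North → Thorn → Hadley → Hollow → Sutton (or its reverse).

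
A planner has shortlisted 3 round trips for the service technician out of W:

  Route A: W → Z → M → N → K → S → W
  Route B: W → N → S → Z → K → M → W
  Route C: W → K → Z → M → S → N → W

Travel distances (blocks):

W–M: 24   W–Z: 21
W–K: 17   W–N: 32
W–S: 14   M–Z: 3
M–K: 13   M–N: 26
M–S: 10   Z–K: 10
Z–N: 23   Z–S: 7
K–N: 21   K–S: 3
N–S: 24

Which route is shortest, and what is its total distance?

88 blocks — Route A is the shortest.

Route A: 21 + 3 + 26 + 21 + 3 + 14 = 88
Route B: 32 + 24 + 7 + 10 + 13 + 24 = 110
Route C: 17 + 10 + 3 + 10 + 24 + 32 = 96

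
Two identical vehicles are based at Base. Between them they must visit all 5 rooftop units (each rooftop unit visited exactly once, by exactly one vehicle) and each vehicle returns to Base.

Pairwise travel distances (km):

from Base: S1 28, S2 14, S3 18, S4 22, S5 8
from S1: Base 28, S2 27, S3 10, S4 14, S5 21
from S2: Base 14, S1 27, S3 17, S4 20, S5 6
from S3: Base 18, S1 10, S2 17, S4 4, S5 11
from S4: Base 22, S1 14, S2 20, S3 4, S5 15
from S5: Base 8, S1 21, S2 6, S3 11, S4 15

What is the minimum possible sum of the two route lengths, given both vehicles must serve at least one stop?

Minimum combined distance: 92 km.

Check every non-empty split of the stops between the two vehicles; for each half take its own optimal tour:
  {S1} + {S2, S3, S4, S5}: 56 + 56 = 112
  {S2} + {S1, S3, S4, S5}: 28 + 65 = 93
  {S1, S2} + {S3, S4, S5}: 69 + 45 = 114
  {S3} + {S1, S2, S4, S5}: 36 + 76 = 112
  {S1, S3} + {S2, S4, S5}: 56 + 56 = 112
  {S2, S3} + {S1, S4, S5}: 49 + 65 = 114
  … (15 splits in total)
  {S1, S3, S4} + {S2, S5}: 64 + 28 = 92  ← best
Best: vehicle 1 Base → S1 → S3 → S4 → Base = 64; vehicle 2 Base → S2 → S5 → Base = 28; combined 92.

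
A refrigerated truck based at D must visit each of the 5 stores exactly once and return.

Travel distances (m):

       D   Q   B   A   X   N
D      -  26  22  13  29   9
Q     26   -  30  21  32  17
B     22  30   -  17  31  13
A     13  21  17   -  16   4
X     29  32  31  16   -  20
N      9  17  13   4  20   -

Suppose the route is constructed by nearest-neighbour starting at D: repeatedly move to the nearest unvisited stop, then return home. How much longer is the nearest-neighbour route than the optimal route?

The nearest-neighbour route is 3 m longer than optimal.

D: N=9, A=13, B=22, Q=26, X=29 ⇒ N
N: A=4, B=13, Q=17, X=20 ⇒ A
A: X=16, B=17, Q=21 ⇒ X
X: B=31, Q=32 ⇒ B
B: Q=30 ⇒ Q
NN route D → N → A → X → B → Q → D costs 116.
Optimal: D → Q → X → A → B → N → D costs 113 (by enumerating all 60 distinct tours).
Excess = 116 − 113 = 3.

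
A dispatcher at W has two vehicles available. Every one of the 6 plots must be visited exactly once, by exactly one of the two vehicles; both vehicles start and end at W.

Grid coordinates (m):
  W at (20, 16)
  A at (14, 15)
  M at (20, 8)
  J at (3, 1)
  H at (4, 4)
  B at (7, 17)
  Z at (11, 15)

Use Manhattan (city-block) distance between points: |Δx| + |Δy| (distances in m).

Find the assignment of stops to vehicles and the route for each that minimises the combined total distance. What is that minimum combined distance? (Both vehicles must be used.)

82 m — the smallest possible combined total.

There are 2^5 − 1 = 31 ways to divide the 6 stops into two non-empty groups. For each, the best each vehicle can do is its own shortest tour through its group:
  {A} + {M, J, H, B, Z}: 14 + 68 = 82
  {M} + {A, J, H, B, Z}: 16 + 66 = 82
  {A, M} + {J, H, B, Z}: 28 + 66 = 94
  {J} + {A, M, H, B, Z}: 64 + 60 = 124
  {A, J} + {M, H, B, Z}: 64 + 60 = 124
  {M, J} + {A, H, B, Z}: 64 + 58 = 122
  … (31 splits in total)
Best: vehicle 1 W → A → W = 14; vehicle 2 W → M → J → H → B → Z → W = 68; combined 82.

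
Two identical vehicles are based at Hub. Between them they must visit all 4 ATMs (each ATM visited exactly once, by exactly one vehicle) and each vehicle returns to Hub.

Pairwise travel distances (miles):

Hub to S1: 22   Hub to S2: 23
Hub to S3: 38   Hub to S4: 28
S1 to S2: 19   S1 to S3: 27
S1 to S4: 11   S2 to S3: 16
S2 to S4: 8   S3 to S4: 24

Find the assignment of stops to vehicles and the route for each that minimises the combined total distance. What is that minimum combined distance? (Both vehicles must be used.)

Minimum combined distance: 134 miles.

There are 2^3 − 1 = 7 ways to divide the 4 stops into two non-empty groups. For each, the best each vehicle can do is its own shortest tour through its group:
  {S1} + {S2, S3, S4}: 44 + 90 = 134
  {S2} + {S1, S3, S4}: 46 + 95 = 141
  {S1, S2} + {S3, S4}: 64 + 90 = 154
  {S3} + {S1, S2, S4}: 76 + 64 = 140
  {S1, S3} + {S2, S4}: 87 + 59 = 146
  {S2, S3} + {S1, S4}: 77 + 61 = 138
  … (7 splits in total)
Best: vehicle 1 Hub → S1 → Hub = 44; vehicle 2 Hub → S3 → S2 → S4 → Hub = 90; combined 134.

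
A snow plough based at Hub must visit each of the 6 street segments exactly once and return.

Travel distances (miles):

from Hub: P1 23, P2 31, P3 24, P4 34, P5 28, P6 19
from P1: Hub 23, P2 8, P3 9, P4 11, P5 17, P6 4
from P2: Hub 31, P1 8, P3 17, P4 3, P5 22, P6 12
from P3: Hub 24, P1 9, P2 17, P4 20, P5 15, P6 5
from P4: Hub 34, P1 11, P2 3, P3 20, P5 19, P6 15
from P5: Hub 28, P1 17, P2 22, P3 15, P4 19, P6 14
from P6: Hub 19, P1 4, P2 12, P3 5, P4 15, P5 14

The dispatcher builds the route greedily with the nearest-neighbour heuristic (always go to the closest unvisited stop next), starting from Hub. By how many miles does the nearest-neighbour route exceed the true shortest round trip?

Excess over optimum: 1 miles.

Hub: P6=19, P1=23, P3=24, P5=28, P2=31, P4=34 ⇒ P6
P6: P1=4, P3=5, P2=12, P5=14, P4=15 ⇒ P1
P1: P2=8, P3=9, P4=11, P5=17 ⇒ P2
P2: P4=3, P3=17, P5=22 ⇒ P4
P4: P5=19, P3=20 ⇒ P5
P5: P3=15 ⇒ P3
NN route Hub → P6 → P1 → P2 → P4 → P5 → P3 → Hub costs 92.
Optimal: Hub → P3 → P6 → P1 → P2 → P4 → P5 → Hub costs 91 (by enumerating all 360 distinct tours).
Excess = 92 − 91 = 1.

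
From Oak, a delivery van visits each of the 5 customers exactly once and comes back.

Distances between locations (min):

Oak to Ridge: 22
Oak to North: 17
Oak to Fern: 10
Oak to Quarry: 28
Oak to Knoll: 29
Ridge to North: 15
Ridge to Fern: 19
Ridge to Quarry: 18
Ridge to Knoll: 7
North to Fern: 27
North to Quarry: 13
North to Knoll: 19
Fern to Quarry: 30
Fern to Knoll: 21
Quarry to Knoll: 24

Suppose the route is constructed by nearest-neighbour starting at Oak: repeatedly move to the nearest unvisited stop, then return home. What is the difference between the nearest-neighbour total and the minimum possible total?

Oak: Fern=10, North=17, Ridge=22, Quarry=28, Knoll=29 ⇒ Fern
Fern: Ridge=19, Knoll=21, North=27, Quarry=30 ⇒ Ridge
Ridge: Knoll=7, North=15, Quarry=18 ⇒ Knoll
Knoll: North=19, Quarry=24 ⇒ North
North: Quarry=13 ⇒ Quarry
NN route Oak → Fern → Ridge → Knoll → North → Quarry → Oak costs 96.
Optimal: Oak → North → Quarry → Ridge → Knoll → Fern → Oak costs 86 (by enumerating all 60 distinct tours).
Excess = 96 − 86 = 10.

10 min longer than the optimal tour.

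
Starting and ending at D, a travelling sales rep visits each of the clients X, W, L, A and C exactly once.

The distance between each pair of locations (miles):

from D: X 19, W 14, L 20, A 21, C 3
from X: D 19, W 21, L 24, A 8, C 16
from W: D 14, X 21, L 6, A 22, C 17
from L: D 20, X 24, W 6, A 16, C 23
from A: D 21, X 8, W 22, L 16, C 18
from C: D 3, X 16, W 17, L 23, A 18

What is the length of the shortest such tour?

There are 60 distinct closed tours to check (reversals are equivalent).
D - X - W - L - A - C - D: 19+21+6+16+18+3 = 83
D - X - W - L - C - A - D: 19+21+6+23+18+21 = 108
D - X - W - A - L - C - D: 19+21+22+16+23+3 = 104
D - X - W - A - C - L - D: 19+21+22+18+23+20 = 123
D - X - W - C - L - A - D: 19+21+17+23+16+21 = 117
D - X - W - C - A - L - D: 19+21+17+18+16+20 = 111
D - X - L - W - A - C - D: 19+24+6+22+18+3 = 92
D - X - L - W - C - A - D: 19+24+6+17+18+21 = 105
D - X - L - A - W - C - D: 19+24+16+22+17+3 = 101
D - X - L - A - C - W - D: 19+24+16+18+17+14 = 108
D - X - L - C - W - A - D: 19+24+23+17+22+21 = 126
D - X - L - C - A - W - D: 19+24+23+18+22+14 = 120
D - X - A - W - L - C - D: 19+8+22+6+23+3 = 81
D - X - A - W - C - L - D: 19+8+22+17+23+20 = 109
… (46 more)
D - W - L - A - X - C - D: 14+6+16+8+16+3 = 63  ← best
The minimum is 63.
One optimal route: D → W → L → A → X → C → D (or its reverse).

Shortest round trip = 63 miles.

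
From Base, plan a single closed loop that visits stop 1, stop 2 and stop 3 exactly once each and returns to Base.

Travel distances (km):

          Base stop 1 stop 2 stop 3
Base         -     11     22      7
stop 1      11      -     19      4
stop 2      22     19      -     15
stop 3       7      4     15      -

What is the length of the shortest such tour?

There are 3 distinct closed tours to check (reversals are equivalent).
Base-stop 1-stop 2-stop 3-Base: 11+19+15+7 = 52
Base-stop 1-stop 3-stop 2-Base: 11+4+15+22 = 52
Base-stop 2-stop 1-stop 3-Base: 22+19+4+7 = 52
The minimum is 52.
One optimal route: Base → stop 1 → stop 2 → stop 3 → Base (or its reverse).

Shortest round trip = 52 km.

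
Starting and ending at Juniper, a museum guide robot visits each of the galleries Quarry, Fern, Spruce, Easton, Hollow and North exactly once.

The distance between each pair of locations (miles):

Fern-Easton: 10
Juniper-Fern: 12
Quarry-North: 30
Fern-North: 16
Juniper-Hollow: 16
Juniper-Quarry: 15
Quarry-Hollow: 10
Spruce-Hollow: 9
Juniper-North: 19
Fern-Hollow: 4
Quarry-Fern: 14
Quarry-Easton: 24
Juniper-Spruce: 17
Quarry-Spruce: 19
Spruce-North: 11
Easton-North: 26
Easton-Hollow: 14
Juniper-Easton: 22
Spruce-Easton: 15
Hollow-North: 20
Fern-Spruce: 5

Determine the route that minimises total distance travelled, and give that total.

84 miles — the shortest possible round trip.

Juniper - Quarry - Fern - Spruce - Easton - Hollow - North - Juniper: 15+14+5+15+14+20+19 = 102
Juniper - Quarry - Fern - Spruce - Easton - North - Hollow - Juniper: 15+14+5+15+26+20+16 = 111
Juniper - Quarry - Fern - Spruce - Hollow - Easton - North - Juniper: 15+14+5+9+14+26+19 = 102
Juniper - Quarry - Fern - Spruce - Hollow - North - Easton - Juniper: 15+14+5+9+20+26+22 = 111
Juniper - Quarry - Fern - Spruce - North - Easton - Hollow - Juniper: 15+14+5+11+26+14+16 = 101
Juniper - Quarry - Fern - Spruce - North - Hollow - Easton - Juniper: 15+14+5+11+20+14+22 = 101
Juniper - Quarry - Fern - Easton - Spruce - Hollow - North - Juniper: 15+14+10+15+9+20+19 = 102
Juniper - Quarry - Fern - Easton - Spruce - North - Hollow - Juniper: 15+14+10+15+11+20+16 = 101
… (352 more)
Juniper - Quarry - Hollow - Fern - Easton - Spruce - North - Juniper: 15+10+4+10+15+11+19 = 84  ← best
The minimum is 84.
One optimal route: Juniper → Quarry → Hollow → Fern → Easton → Spruce → North → Juniper (or its reverse).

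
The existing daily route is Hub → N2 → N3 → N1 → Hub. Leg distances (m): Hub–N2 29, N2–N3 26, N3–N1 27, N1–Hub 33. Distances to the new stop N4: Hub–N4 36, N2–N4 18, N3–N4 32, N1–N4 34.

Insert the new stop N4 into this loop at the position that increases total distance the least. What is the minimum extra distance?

Minimum extra distance: 24 m, inserting N4 between N2 and N3.

Insertion cost between consecutive stops i–j is d(i,N4) + d(N4,j) − d(i,j):
  between Hub and N2: 36 + 18 − 29 = 25
  between N2 and N3: 18 + 32 − 26 = 24
  between N3 and N1: 32 + 34 − 27 = 39
  between N1 and Hub: 34 + 36 − 33 = 37
Cheapest insertion is between N2 and N3, adding 24.
New total = 115 + 24 = 139.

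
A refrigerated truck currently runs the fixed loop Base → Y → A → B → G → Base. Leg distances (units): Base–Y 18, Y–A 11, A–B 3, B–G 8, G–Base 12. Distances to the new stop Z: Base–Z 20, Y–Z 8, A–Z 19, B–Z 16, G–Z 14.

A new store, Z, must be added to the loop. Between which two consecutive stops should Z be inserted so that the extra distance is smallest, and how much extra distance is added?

Minimum extra distance: 10, inserting Z between Base and Y.

Insertion cost between consecutive stops i–j is d(i,Z) + d(Z,j) − d(i,j):
  between Base and Y: 20 + 8 − 18 = 10
  between Y and A: 8 + 19 − 11 = 16
  between A and B: 19 + 16 − 3 = 32
  between B and G: 16 + 14 − 8 = 22
  between G and Base: 14 + 20 − 12 = 22
Cheapest insertion is between Base and Y, adding 10.
New total = 52 + 10 = 62.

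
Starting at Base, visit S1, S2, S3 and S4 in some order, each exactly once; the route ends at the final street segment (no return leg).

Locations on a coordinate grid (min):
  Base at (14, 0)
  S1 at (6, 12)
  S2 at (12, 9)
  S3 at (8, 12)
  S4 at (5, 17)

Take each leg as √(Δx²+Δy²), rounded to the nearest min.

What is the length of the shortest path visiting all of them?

Shortest open route: 21 min.

There are 4! = 24 possible orderings.
Base - S1 - S2 - S3 - S4: 14+7+5+6 = 32
Base - S1 - S2 - S4 - S3: 14+7+11+6 = 38
Base - S1 - S3 - S2 - S4: 14+2+5+11 = 32
Base - S1 - S3 - S4 - S2: 14+2+6+11 = 33
Base - S1 - S4 - S2 - S3: 14+5+11+5 = 35
Base - S1 - S4 - S3 - S2: 14+5+6+5 = 30
Base - S2 - S1 - S3 - S4: 9+7+2+6 = 24
Base - S2 - S1 - S4 - S3: 9+7+5+6 = 27
Base - S2 - S3 - S1 - S4: 9+5+2+5 = 21
Base - S2 - S3 - S4 - S1: 9+5+6+5 = 25
Base - S2 - S4 - S1 - S3: 9+11+5+2 = 27
Base - S2 - S4 - S3 - S1: 9+11+6+2 = 28
Base - S3 - S1 - S2 - S4: 13+2+7+11 = 33
Base - S3 - S1 - S4 - S2: 13+2+5+11 = 31
… (10 more)
The minimum is 21.
One shortest path: Base → S2 → S3 → S1 → S4.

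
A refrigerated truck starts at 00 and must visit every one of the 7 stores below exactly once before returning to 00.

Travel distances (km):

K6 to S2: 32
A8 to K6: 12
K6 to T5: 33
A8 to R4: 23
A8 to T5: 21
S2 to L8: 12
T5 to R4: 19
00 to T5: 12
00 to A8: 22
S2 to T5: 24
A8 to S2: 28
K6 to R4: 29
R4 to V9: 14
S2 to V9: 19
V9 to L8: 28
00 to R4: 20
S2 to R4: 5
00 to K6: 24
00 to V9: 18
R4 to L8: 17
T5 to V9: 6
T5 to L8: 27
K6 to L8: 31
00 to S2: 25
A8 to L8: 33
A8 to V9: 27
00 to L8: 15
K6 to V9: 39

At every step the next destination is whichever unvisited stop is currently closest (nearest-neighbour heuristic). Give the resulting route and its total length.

114 km along 00 → T5 → V9 → R4 → S2 → L8 → K6 → A8 → 00.

From 00: distances to unvisited — T5=12, L8=15, V9=18, R4=20, A8=22, K6=24, S2=25. Nearest is T5 (12).
From T5: distances to unvisited — V9=6, R4=19, A8=21, S2=24, L8=27, K6=33. Nearest is V9 (6).
From V9: distances to unvisited — R4=14, S2=19, A8=27, L8=28, K6=39. Nearest is R4 (14).
From R4: distances to unvisited — S2=5, L8=17, A8=23, K6=29. Nearest is S2 (5).
From S2: distances to unvisited — L8=12, A8=28, K6=32. Nearest is L8 (12).
From L8: distances to unvisited — K6=31, A8=33. Nearest is K6 (31).
From K6: distances to unvisited — A8=12. Nearest is A8 (12).
Return A8→00: 22.
Total = 12 + 6 + 14 + 5 + 12 + 31 + 12 + 22 = 114.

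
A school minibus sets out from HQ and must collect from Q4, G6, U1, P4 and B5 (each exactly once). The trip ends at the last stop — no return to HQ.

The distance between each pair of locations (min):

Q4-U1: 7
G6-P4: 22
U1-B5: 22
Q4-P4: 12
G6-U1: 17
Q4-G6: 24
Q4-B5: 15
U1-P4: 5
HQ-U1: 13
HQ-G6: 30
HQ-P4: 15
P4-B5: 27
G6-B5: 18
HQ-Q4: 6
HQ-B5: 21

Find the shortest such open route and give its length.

Minimum one-way distance = 58 min.

There are 5! = 120 possible orderings.
HQ - Q4 - G6 - U1 - P4 - B5: 6+24+17+5+27 = 79
HQ - Q4 - G6 - U1 - B5 - P4: 6+24+17+22+27 = 96
HQ - Q4 - G6 - P4 - U1 - B5: 6+24+22+5+22 = 79
HQ - Q4 - G6 - P4 - B5 - U1: 6+24+22+27+22 = 101
HQ - Q4 - G6 - B5 - U1 - P4: 6+24+18+22+5 = 75
HQ - Q4 - G6 - B5 - P4 - U1: 6+24+18+27+5 = 80
HQ - Q4 - U1 - G6 - P4 - B5: 6+7+17+22+27 = 79
HQ - Q4 - U1 - G6 - B5 - P4: 6+7+17+18+27 = 75
HQ - Q4 - U1 - P4 - G6 - B5: 6+7+5+22+18 = 58
HQ - Q4 - U1 - P4 - B5 - G6: 6+7+5+27+18 = 63
HQ - Q4 - U1 - B5 - G6 - P4: 6+7+22+18+22 = 75
HQ - Q4 - U1 - B5 - P4 - G6: 6+7+22+27+22 = 84
HQ - Q4 - P4 - G6 - U1 - B5: 6+12+22+17+22 = 79
HQ - Q4 - P4 - G6 - B5 - U1: 6+12+22+18+22 = 80
… (106 more)
The minimum is 58.
One shortest path: HQ → Q4 → U1 → P4 → G6 → B5.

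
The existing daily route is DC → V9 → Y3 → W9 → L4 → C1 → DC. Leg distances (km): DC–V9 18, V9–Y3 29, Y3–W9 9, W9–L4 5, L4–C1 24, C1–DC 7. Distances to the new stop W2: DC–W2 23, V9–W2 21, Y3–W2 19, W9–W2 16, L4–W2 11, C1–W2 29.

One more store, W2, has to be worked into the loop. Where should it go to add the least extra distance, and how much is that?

Insertion cost between consecutive stops i–j is d(i,W2) + d(W2,j) − d(i,j):
  between DC and V9: 23 + 21 − 18 = 26
  between V9 and Y3: 21 + 19 − 29 = 11
  between Y3 and W9: 19 + 16 − 9 = 26
  between W9 and L4: 16 + 11 − 5 = 22
  between L4 and C1: 11 + 29 − 24 = 16
  between C1 and DC: 29 + 23 − 7 = 45
Cheapest insertion is between V9 and Y3, adding 11.
New total = 92 + 11 = 103.

Minimum extra distance: 11 km, inserting W2 between V9 and Y3.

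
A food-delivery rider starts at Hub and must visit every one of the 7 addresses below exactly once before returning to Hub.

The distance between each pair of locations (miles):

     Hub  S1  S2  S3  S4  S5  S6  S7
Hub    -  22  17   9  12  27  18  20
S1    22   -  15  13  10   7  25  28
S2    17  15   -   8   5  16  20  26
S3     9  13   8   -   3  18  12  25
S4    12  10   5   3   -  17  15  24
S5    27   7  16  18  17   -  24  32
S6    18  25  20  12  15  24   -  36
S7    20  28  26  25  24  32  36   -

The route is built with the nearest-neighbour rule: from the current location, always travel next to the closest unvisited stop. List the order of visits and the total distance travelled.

From Hub: distances to unvisited — S3=9, S4=12, S2=17, S6=18, S7=20, S1=22, S5=27. Nearest is S3 (9).
From S3: distances to unvisited — S4=3, S2=8, S6=12, S1=13, S5=18, S7=25. Nearest is S4 (3).
From S4: distances to unvisited — S2=5, S1=10, S6=15, S5=17, S7=24. Nearest is S2 (5).
From S2: distances to unvisited — S1=15, S5=16, S6=20, S7=26. Nearest is S1 (15).
From S1: distances to unvisited — S5=7, S6=25, S7=28. Nearest is S5 (7).
From S5: distances to unvisited — S6=24, S7=32. Nearest is S6 (24).
From S6: distances to unvisited — S7=36. Nearest is S7 (36).
Return S7→Hub: 20.
Total = 9 + 3 + 5 + 15 + 7 + 24 + 36 + 20 = 119.

119 miles along Hub → S3 → S4 → S2 → S1 → S5 → S6 → S7 → Hub.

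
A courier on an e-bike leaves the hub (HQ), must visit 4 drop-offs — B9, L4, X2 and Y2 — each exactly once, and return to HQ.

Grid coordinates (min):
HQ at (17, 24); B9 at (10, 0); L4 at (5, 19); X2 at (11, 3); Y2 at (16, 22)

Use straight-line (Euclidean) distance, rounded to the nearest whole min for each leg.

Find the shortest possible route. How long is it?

With 4 stops there are 4!/2 = 12 distinct round trips (a route and its reverse cost the same).
HQ→B9→L4→X2→Y2→HQ: 25+20+17+20+2 = 84
HQ→B9→L4→Y2→X2→HQ: 25+20+11+20+22 = 98
HQ→B9→X2→L4→Y2→HQ: 25+3+17+11+2 = 58
HQ→B9→X2→Y2→L4→HQ: 25+3+20+11+13 = 72
HQ→B9→Y2→L4→X2→HQ: 25+23+11+17+22 = 98
HQ→B9→Y2→X2→L4→HQ: 25+23+20+17+13 = 98
HQ→L4→B9→X2→Y2→HQ: 13+20+3+20+2 = 58
HQ→L4→B9→Y2→X2→HQ: 13+20+23+20+22 = 98
HQ→L4→X2→B9→Y2→HQ: 13+17+3+23+2 = 58
HQ→L4→Y2→B9→X2→HQ: 13+11+23+3+22 = 72
HQ→X2→B9→L4→Y2→HQ: 22+3+20+11+2 = 58
HQ→X2→L4→B9→Y2→HQ: 22+17+20+23+2 = 84
The minimum is 58.
One optimal route: HQ → B9 → X2 → L4 → Y2 → HQ (or its reverse).

Shortest round trip = 58 min.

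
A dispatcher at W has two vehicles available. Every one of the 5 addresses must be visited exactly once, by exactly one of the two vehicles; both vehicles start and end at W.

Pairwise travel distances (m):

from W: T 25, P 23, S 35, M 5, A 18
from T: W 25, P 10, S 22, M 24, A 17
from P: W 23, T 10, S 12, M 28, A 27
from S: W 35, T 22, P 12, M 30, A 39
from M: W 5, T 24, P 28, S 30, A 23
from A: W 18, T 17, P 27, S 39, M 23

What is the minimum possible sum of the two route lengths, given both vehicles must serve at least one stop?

Minimum combined distance: 102 m.

Try each way of splitting the stops between the two vehicles (each non-empty) and, for each split, find the best tour for each vehicle:
  {T} + {P, S, M, A}: 50 + 92 = 142
  {P} + {T, S, M, A}: 46 + 92 = 138
  {T, P} + {S, M, A}: 58 + 92 = 150
  {S} + {T, P, M, A}: 70 + 78 = 148
  {T, S} + {P, M, A}: 82 + 78 = 160
  {P, S} + {T, M, A}: 70 + 64 = 134
  … (15 splits in total)
  {M} + {T, P, S, A}: 10 + 92 = 102  ← best
Best: vehicle 1 W → M → W = 10; vehicle 2 W → P → S → T → A → W = 92; combined 102.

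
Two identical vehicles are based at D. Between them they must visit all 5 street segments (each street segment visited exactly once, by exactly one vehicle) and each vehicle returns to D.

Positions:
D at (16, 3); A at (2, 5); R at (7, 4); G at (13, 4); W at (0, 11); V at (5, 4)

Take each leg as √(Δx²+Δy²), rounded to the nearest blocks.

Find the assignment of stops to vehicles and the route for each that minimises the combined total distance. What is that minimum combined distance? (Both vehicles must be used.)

Try each way of splitting the stops between the two vehicles (each non-empty) and, for each split, find the best tour for each vehicle:
  {A} + {R, G, W, V}: 28 + 38 = 66
  {R} + {A, G, W, V}: 18 + 38 = 56
  {A, R} + {G, W, V}: 28 + 38 = 66
  {G} + {A, R, W, V}: 6 + 38 = 44
  {A, G} + {R, W, V}: 28 + 38 = 66
  {R, G} + {A, W, V}: 18 + 38 = 56
  … (15 splits in total)
Best: vehicle 1 D → G → D = 6; vehicle 2 D → R → V → A → W → D = 38; combined 44.

44 blocks — the smallest possible combined total.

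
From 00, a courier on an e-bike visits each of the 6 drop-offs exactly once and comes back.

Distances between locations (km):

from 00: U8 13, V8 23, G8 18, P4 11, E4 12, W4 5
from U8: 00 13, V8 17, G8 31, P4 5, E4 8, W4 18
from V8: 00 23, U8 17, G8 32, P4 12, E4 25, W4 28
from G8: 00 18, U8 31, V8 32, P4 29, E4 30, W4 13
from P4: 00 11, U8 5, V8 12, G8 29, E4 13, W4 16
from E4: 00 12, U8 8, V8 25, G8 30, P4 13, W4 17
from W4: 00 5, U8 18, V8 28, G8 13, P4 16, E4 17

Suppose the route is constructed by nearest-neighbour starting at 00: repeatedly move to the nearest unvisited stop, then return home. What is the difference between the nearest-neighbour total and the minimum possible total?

00: W4=5, P4=11, E4=12, U8=13, G8=18, V8=23 ⇒ W4
W4: G8=13, P4=16, E4=17, U8=18, V8=28 ⇒ G8
G8: P4=29, E4=30, U8=31, V8=32 ⇒ P4
P4: U8=5, V8=12, E4=13 ⇒ U8
U8: E4=8, V8=17 ⇒ E4
E4: V8=25 ⇒ V8
NN route 00 → W4 → G8 → P4 → U8 → E4 → V8 → 00 costs 108.
Optimal: 00 → E4 → U8 → P4 → V8 → G8 → W4 → 00 costs 87 (by enumerating all 360 distinct tours).
Excess = 108 − 87 = 21.

21 km longer than the optimal tour.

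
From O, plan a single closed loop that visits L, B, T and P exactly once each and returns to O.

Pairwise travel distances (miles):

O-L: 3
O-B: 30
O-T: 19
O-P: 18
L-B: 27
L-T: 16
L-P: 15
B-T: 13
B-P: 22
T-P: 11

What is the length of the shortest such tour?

72 miles — the shortest possible round trip.

O → L → B → T → P → O: 3+27+13+11+18 = 72
O → L → B → P → T → O: 3+27+22+11+19 = 82
O → L → T → B → P → O: 3+16+13+22+18 = 72
O → L → T → P → B → O: 3+16+11+22+30 = 82
O → L → P → B → T → O: 3+15+22+13+19 = 72
O → L → P → T → B → O: 3+15+11+13+30 = 72
O → B → L → T → P → O: 30+27+16+11+18 = 102
O → B → L → P → T → O: 30+27+15+11+19 = 102
O → B → T → L → P → O: 30+13+16+15+18 = 92
O → B → P → L → T → O: 30+22+15+16+19 = 102
O → T → L → B → P → O: 19+16+27+22+18 = 102
O → T → B → L → P → O: 19+13+27+15+18 = 92
The minimum is 72.
One optimal route: O → L → B → T → P → O (or its reverse).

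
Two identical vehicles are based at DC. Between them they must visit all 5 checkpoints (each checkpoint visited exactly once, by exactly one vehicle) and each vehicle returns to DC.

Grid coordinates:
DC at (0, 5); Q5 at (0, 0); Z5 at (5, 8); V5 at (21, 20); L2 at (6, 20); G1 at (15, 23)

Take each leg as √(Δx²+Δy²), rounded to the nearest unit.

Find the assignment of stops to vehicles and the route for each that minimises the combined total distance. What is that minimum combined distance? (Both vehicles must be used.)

68 — the smallest possible combined total.

Check every non-empty split of the stops between the two vehicles; for each half take its own optimal tour:
  {Q5} + {Z5, V5, L2, G1}: 10 + 58 = 68
  {Z5} + {Q5, V5, L2, G1}: 12 + 66 = 78
  {Q5, Z5} + {V5, L2, G1}: 20 + 58 = 78
  {V5} + {Q5, Z5, L2, G1}: 52 + 57 = 109
  {Q5, V5} + {Z5, L2, G1}: 60 + 49 = 109
  {Z5, V5} + {Q5, L2, G1}: 52 + 57 = 109
  … (15 splits in total)
Best: vehicle 1 DC → Q5 → DC = 10; vehicle 2 DC → Z5 → V5 → G1 → L2 → DC = 58; combined 68.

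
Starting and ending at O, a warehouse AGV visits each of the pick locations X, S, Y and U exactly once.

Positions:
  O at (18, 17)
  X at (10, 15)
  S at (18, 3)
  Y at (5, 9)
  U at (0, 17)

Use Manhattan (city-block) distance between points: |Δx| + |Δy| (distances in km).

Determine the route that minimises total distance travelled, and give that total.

Minimum total distance: 68 km.

With 4 stops there are 4!/2 = 12 distinct round trips (a route and its reverse cost the same).
O → X → S → Y → U → O: 10+20+19+13+18 = 80
O → X → S → U → Y → O: 10+20+32+13+21 = 96
O → X → Y → S → U → O: 10+11+19+32+18 = 90
O → X → Y → U → S → O: 10+11+13+32+14 = 80
O → X → U → S → Y → O: 10+12+32+19+21 = 94
O → X → U → Y → S → O: 10+12+13+19+14 = 68
O → S → X → Y → U → O: 14+20+11+13+18 = 76
O → S → X → U → Y → O: 14+20+12+13+21 = 80
O → S → Y → X → U → O: 14+19+11+12+18 = 74
O → S → U → X → Y → O: 14+32+12+11+21 = 90
O → Y → X → S → U → O: 21+11+20+32+18 = 102
O → Y → S → X → U → O: 21+19+20+12+18 = 90
The minimum is 68.
One optimal route: O → X → U → Y → S → O (or its reverse).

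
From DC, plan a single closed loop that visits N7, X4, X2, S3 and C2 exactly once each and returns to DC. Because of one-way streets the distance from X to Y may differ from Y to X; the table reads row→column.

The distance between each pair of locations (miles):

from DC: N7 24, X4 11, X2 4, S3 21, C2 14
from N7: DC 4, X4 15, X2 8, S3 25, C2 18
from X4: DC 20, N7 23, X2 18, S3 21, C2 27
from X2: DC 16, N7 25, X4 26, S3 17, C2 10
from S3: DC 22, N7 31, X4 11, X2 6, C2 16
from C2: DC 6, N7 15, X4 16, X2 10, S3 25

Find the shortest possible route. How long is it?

DC→N7→X4→X2→S3→C2→DC: 24+15+18+17+16+6 = 96
DC→N7→X4→X2→C2→S3→DC: 24+15+18+10+25+22 = 114
DC→N7→X4→S3→X2→C2→DC: 24+15+21+6+10+6 = 82
DC→N7→X4→S3→C2→X2→DC: 24+15+21+16+10+16 = 102
DC→N7→X4→C2→X2→S3→DC: 24+15+27+10+17+22 = 115
DC→N7→X4→C2→S3→X2→DC: 24+15+27+25+6+16 = 113
DC→N7→X2→X4→S3→C2→DC: 24+8+26+21+16+6 = 101
DC→N7→X2→X4→C2→S3→DC: 24+8+26+27+25+22 = 132
DC→N7→X2→S3→X4→C2→DC: 24+8+17+11+27+6 = 93
DC→N7→X2→S3→C2→X4→DC: 24+8+17+16+16+20 = 101
DC→N7→X2→C2→X4→S3→DC: 24+8+10+16+21+22 = 101
DC→N7→X2→C2→S3→X4→DC: 24+8+10+25+11+20 = 98
DC→N7→S3→X4→X2→C2→DC: 24+25+11+18+10+6 = 94
DC→N7→S3→X4→C2→X2→DC: 24+25+11+27+10+16 = 113
… (106 more)
DC→X4→S3→X2→C2→N7→DC: 11+21+6+10+15+4 = 67  ← best
The minimum is 67.
One optimal route: DC → X4 → S3 → X2 → C2 → N7 → DC.

Minimum total distance: 67 miles.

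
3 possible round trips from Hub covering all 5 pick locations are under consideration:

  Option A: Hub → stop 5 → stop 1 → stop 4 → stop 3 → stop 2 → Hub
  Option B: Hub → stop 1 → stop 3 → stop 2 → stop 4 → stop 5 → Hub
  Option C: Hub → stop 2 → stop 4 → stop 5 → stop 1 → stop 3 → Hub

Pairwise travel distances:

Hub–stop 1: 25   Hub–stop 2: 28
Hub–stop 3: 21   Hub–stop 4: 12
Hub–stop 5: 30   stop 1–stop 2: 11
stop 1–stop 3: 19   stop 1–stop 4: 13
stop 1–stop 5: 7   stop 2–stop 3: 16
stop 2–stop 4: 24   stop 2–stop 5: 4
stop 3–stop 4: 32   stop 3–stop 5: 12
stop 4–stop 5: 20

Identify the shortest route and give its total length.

Option A: 30 + 7 + 13 + 32 + 16 + 28 = 126
Option B: 25 + 19 + 16 + 24 + 20 + 30 = 134
Option C: 28 + 24 + 20 + 7 + 19 + 21 = 119

119 — Option C is the shortest.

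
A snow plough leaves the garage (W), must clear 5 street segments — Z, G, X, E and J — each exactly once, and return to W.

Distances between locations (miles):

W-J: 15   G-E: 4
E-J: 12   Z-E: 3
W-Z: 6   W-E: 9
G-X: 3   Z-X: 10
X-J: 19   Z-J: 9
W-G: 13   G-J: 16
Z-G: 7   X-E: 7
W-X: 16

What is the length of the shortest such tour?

Minimum total distance: 50 miles.

With 5 stops there are 5!/2 = 60 distinct round trips (a route and its reverse cost the same).
W→Z→G→X→E→J→W: 6+7+3+7+12+15 = 50
W→Z→G→X→J→E→W: 6+7+3+19+12+9 = 56
W→Z→G→E→X→J→W: 6+7+4+7+19+15 = 58
W→Z→G→E→J→X→W: 6+7+4+12+19+16 = 64
W→Z→G→J→X→E→W: 6+7+16+19+7+9 = 64
W→Z→G→J→E→X→W: 6+7+16+12+7+16 = 64
W→Z→X→G→E→J→W: 6+10+3+4+12+15 = 50
W→Z→X→G→J→E→W: 6+10+3+16+12+9 = 56
W→Z→X→E→G→J→W: 6+10+7+4+16+15 = 58
W→Z→X→E→J→G→W: 6+10+7+12+16+13 = 64
W→Z→X→J→G→E→W: 6+10+19+16+4+9 = 64
W→Z→X→J→E→G→W: 6+10+19+12+4+13 = 64
W→Z→E→G→X→J→W: 6+3+4+3+19+15 = 50
W→Z→E→G→J→X→W: 6+3+4+16+19+16 = 64
… (46 more)
The minimum is 50.
One optimal route: W → Z → G → X → E → J → W (or its reverse).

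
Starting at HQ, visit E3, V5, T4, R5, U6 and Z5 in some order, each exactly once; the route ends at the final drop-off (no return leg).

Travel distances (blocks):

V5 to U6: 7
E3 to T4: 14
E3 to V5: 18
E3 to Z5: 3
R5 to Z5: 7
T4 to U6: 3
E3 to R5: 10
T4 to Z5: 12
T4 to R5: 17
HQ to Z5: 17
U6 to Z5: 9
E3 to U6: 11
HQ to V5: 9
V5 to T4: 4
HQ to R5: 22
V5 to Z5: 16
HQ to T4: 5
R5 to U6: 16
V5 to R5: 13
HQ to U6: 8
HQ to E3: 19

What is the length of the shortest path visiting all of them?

There are 6! = 720 possible orderings.
HQ→E3→V5→T4→R5→U6→Z5: 19+18+4+17+16+9 = 83
HQ→E3→V5→T4→R5→Z5→U6: 19+18+4+17+7+9 = 74
HQ→E3→V5→T4→U6→R5→Z5: 19+18+4+3+16+7 = 67
HQ→E3→V5→T4→U6→Z5→R5: 19+18+4+3+9+7 = 60
HQ→E3→V5→T4→Z5→R5→U6: 19+18+4+12+7+16 = 76
HQ→E3→V5→T4→Z5→U6→R5: 19+18+4+12+9+16 = 78
HQ→E3→V5→R5→T4→U6→Z5: 19+18+13+17+3+9 = 79
HQ→E3→V5→R5→T4→Z5→U6: 19+18+13+17+12+9 = 88
… (712 more)
HQ→V5→T4→U6→E3→Z5→R5: 9+4+3+11+3+7 = 37  ← best
The minimum is 37.
One shortest path: HQ → V5 → T4 → U6 → E3 → Z5 → R5.

Minimum one-way distance = 37 blocks.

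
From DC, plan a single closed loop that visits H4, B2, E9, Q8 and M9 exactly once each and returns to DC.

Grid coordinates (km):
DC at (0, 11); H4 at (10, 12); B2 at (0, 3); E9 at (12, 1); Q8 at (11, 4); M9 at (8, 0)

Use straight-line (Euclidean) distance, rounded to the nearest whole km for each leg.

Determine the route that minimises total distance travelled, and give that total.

With 5 stops there are 5!/2 = 60 distinct round trips (a route and its reverse cost the same).
DC→H4→B2→E9→Q8→M9→DC: 10+13+12+3+5+14 = 57
DC→H4→B2→E9→M9→Q8→DC: 10+13+12+4+5+13 = 57
DC→H4→B2→Q8→E9→M9→DC: 10+13+11+3+4+14 = 55
DC→H4→B2→Q8→M9→E9→DC: 10+13+11+5+4+16 = 59
DC→H4→B2→M9→E9→Q8→DC: 10+13+9+4+3+13 = 52
DC→H4→B2→M9→Q8→E9→DC: 10+13+9+5+3+16 = 56
DC→H4→E9→B2→Q8→M9→DC: 10+11+12+11+5+14 = 63
DC→H4→E9→B2→M9→Q8→DC: 10+11+12+9+5+13 = 60
DC→H4→E9→Q8→B2→M9→DC: 10+11+3+11+9+14 = 58
DC→H4→E9→Q8→M9→B2→DC: 10+11+3+5+9+8 = 46
DC→H4→E9→M9→B2→Q8→DC: 10+11+4+9+11+13 = 58
DC→H4→E9→M9→Q8→B2→DC: 10+11+4+5+11+8 = 49
DC→H4→Q8→B2→E9→M9→DC: 10+8+11+12+4+14 = 59
DC→H4→Q8→B2→M9→E9→DC: 10+8+11+9+4+16 = 58
… (46 more)
DC→H4→Q8→E9→M9→B2→DC: 10+8+3+4+9+8 = 42  ← best
The minimum is 42.
One optimal route: DC → H4 → Q8 → E9 → M9 → B2 → DC (or its reverse).

Minimum total distance: 42 km.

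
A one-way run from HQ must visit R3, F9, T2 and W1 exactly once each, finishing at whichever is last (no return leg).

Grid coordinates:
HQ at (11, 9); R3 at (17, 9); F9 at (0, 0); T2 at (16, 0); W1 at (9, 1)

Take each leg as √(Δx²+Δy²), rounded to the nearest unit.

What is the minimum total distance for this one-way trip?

There are 4! = 24 possible orderings.
HQ → R3 → F9 → T2 → W1: 6+19+16+7 = 48
HQ → R3 → F9 → W1 → T2: 6+19+9+7 = 41
HQ → R3 → T2 → F9 → W1: 6+9+16+9 = 40
HQ → R3 → T2 → W1 → F9: 6+9+7+9 = 31
HQ → R3 → W1 → F9 → T2: 6+11+9+16 = 42
HQ → R3 → W1 → T2 → F9: 6+11+7+16 = 40
HQ → F9 → R3 → T2 → W1: 14+19+9+7 = 49
HQ → F9 → R3 → W1 → T2: 14+19+11+7 = 51
HQ → F9 → T2 → R3 → W1: 14+16+9+11 = 50
HQ → F9 → T2 → W1 → R3: 14+16+7+11 = 48
HQ → F9 → W1 → R3 → T2: 14+9+11+9 = 43
HQ → F9 → W1 → T2 → R3: 14+9+7+9 = 39
HQ → T2 → R3 → F9 → W1: 10+9+19+9 = 47
HQ → T2 → R3 → W1 → F9: 10+9+11+9 = 39
… (10 more)
The minimum is 31.
One shortest path: HQ → R3 → T2 → W1 → F9.

Shortest open route: 31.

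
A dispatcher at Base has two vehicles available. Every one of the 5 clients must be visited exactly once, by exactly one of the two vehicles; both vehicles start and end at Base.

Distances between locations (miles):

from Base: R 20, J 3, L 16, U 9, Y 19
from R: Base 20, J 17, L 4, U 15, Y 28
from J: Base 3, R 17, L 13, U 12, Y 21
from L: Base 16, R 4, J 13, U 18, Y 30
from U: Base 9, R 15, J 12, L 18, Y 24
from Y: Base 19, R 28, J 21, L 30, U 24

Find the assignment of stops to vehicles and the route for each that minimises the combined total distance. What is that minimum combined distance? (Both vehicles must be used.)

Try each way of splitting the stops between the two vehicles (each non-empty) and, for each split, find the best tour for each vehicle:
  {R} + {J, L, U, Y}: 40 + 77 = 117
  {J} + {R, L, U, Y}: 6 + 77 = 83
  {R, J} + {L, U, Y}: 40 + 76 = 116
  {L} + {R, J, U, Y}: 32 + 76 = 108
  {R, L} + {J, U, Y}: 40 + 57 = 97
  {J, L} + {R, U, Y}: 32 + 71 = 103
  … (15 splits in total)
  {R, J, L, U} + {Y}: 44 + 38 = 82  ← best
Best: vehicle 1 Base → J → L → R → U → Base = 44; vehicle 2 Base → Y → Base = 38; combined 82.

82 miles — the smallest possible combined total.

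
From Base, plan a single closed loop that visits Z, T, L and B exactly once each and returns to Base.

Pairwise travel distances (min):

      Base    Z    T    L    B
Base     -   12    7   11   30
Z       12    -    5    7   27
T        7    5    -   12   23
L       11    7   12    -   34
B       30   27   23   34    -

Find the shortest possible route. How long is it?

Minimum total distance: 75 min.

There are 12 distinct closed tours to check (reversals are equivalent).
Base → Z → T → L → B → Base: 12+5+12+34+30 = 93
Base → Z → T → B → L → Base: 12+5+23+34+11 = 85
Base → Z → L → T → B → Base: 12+7+12+23+30 = 84
Base → Z → L → B → T → Base: 12+7+34+23+7 = 83
Base → Z → B → T → L → Base: 12+27+23+12+11 = 85
Base → Z → B → L → T → Base: 12+27+34+12+7 = 92
Base → T → Z → L → B → Base: 7+5+7+34+30 = 83
Base → T → Z → B → L → Base: 7+5+27+34+11 = 84
Base → T → L → Z → B → Base: 7+12+7+27+30 = 83
Base → T → B → Z → L → Base: 7+23+27+7+11 = 75
Base → L → Z → T → B → Base: 11+7+5+23+30 = 76
Base → L → T → Z → B → Base: 11+12+5+27+30 = 85
The minimum is 75.
One optimal route: Base → T → B → Z → L → Base (or its reverse).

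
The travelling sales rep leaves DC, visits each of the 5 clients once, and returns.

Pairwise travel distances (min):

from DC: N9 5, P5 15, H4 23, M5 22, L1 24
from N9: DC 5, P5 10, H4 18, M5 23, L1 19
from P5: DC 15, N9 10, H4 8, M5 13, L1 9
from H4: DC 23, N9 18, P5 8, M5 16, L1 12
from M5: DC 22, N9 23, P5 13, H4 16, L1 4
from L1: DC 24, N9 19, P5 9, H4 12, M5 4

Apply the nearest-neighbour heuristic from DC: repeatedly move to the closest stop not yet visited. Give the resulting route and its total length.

From DC: distances to unvisited — N9=5, P5=15, M5=22, H4=23, L1=24. Nearest is N9 (5).
From N9: distances to unvisited — P5=10, H4=18, L1=19, M5=23. Nearest is P5 (10).
From P5: distances to unvisited — H4=8, L1=9, M5=13. Nearest is H4 (8).
From H4: distances to unvisited — L1=12, M5=16. Nearest is L1 (12).
From L1: distances to unvisited — M5=4. Nearest is M5 (4).
Return M5→DC: 22.
Total = 5 + 10 + 8 + 12 + 4 + 22 = 61.

Total distance 61 min via the nearest-neighbour route DC → N9 → P5 → H4 → L1 → M5 → DC.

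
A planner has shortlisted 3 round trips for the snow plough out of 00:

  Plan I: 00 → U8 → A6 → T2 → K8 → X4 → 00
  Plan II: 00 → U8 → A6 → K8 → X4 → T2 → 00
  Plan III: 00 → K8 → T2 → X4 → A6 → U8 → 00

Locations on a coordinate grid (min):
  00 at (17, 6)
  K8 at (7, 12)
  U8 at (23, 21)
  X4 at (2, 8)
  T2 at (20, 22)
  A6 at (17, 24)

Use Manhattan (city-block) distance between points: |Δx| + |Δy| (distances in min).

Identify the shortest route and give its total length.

84 min — Plan I is the shortest.

Plan I: 21 + 9 + 5 + 23 + 9 + 17 = 84
Plan II: 21 + 9 + 22 + 9 + 32 + 19 = 112
Plan III: 16 + 23 + 32 + 31 + 9 + 21 = 132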